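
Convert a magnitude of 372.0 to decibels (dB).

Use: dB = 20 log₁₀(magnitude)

dB = 20 log₁₀(372.0) = 51.4 dB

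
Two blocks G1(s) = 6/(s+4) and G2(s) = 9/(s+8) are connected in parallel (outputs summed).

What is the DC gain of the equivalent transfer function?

Parallel: G_eq = G1 + G2. DC gain = G1(0) + G2(0) = 6/4 + 9/8 = 1.5 + 1.125 = 2.625.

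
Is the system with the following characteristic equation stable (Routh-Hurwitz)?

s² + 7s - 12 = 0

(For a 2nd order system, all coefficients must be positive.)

Coefficients: 1, 7, -12. c=-12 not positive, so system is unstable.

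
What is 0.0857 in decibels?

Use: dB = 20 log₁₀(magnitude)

dB = 20 log₁₀(0.0857) = -21.3 dB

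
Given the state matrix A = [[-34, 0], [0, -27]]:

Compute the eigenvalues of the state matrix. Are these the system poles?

For diagonal matrix, eigenvalues are diagonal entries: λ₁ = -34, λ₂ = -27. Eigenvalues of A = system poles.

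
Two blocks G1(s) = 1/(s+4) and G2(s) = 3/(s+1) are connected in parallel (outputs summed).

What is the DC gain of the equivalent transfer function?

Parallel: G_eq = G1 + G2. DC gain = G1(0) + G2(0) = 1/4 + 3/1 = 0.25 + 3 = 3.25.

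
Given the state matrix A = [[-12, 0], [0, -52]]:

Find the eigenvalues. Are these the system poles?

For diagonal matrix, eigenvalues are diagonal entries: λ₁ = -12, λ₂ = -52. Eigenvalues of A = system poles.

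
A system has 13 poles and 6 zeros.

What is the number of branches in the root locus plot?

Root locus has n branches where n = number of poles = 13.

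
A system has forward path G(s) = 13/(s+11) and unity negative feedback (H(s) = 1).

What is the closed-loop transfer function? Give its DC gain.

T(s) = G/(1+GH) = [13/(s+11)] / [1 + 13/(s+11)] = 13/(s+11+13) = 13/(s+24). DC gain = 13/24 = 0.5417.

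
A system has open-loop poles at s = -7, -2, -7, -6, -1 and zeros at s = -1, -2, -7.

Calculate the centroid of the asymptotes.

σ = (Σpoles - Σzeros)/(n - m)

σ = (Σpoles - Σzeros)/(n - m) = (-23 - (-10))/(5 - 3) = -13/2 = -6.5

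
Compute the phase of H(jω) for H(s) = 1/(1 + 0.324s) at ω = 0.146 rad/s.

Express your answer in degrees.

Phase = -arctan(ωτ) = -arctan(0.146 × 0.324) = -2.7°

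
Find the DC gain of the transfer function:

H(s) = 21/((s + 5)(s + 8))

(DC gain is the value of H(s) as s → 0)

DC gain = H(0) = 21/(5 × 8) = 21/40 = 0.525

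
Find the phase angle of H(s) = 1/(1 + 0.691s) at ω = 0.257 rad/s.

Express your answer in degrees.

Phase = -arctan(ωτ) = -arctan(0.257 × 0.691) = -10.1°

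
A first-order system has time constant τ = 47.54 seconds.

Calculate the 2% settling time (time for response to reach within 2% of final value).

For first-order system, 2% settling time ≈ 4τ = 4 × 47.54 = 190.16 s.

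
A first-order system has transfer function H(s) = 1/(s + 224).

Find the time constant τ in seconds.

For H(s) = 1/(s + 1/τ), the pole is at -1/τ = -224, so τ = 1/224 = 0.0045 s.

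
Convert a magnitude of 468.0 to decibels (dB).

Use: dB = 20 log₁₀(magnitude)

dB = 20 log₁₀(468.0) = 53.4 dB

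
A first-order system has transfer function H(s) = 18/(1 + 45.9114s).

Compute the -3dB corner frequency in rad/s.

Corner frequency = 1/τ = 1/45.9114 = 0.022 rad/s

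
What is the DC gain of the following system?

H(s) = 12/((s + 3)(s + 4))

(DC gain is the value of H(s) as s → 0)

DC gain = H(0) = 12/(3 × 4) = 12/12 = 1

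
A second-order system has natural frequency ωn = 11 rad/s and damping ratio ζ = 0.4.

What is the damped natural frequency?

ωd = ωn√(1 - ζ²) = 11√(1 - 0.4²) = 10.08 rad/s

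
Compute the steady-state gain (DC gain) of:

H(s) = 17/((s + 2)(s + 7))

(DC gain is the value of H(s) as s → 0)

DC gain = H(0) = 17/(2 × 7) = 17/14 = 1.2143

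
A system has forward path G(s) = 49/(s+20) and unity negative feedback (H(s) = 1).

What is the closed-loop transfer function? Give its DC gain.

T(s) = G/(1+GH) = [49/(s+20)] / [1 + 49/(s+20)] = 49/(s+20+49) = 49/(s+69). DC gain = 49/69 = 0.7101.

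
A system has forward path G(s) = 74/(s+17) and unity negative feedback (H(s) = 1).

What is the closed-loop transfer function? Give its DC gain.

T(s) = G/(1+GH) = [74/(s+17)] / [1 + 74/(s+17)] = 74/(s+17+74) = 74/(s+91). DC gain = 74/91 = 0.8132.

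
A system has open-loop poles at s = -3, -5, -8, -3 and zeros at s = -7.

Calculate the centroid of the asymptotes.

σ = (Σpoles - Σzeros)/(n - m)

σ = (Σpoles - Σzeros)/(n - m) = (-19 - (-7))/(4 - 1) = -12/3 = -4.0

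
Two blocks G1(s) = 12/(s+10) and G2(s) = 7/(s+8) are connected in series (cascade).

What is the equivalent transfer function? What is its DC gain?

Series: multiply transfer functions. G_eq = 12/(s+10) × 7/(s+8) = 84/((s+10)(s+8)). DC gain = 84/(10×8) = 1.05.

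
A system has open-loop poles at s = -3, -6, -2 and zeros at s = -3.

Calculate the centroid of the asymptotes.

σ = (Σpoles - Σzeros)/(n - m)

σ = (Σpoles - Σzeros)/(n - m) = (-11 - (-3))/(3 - 1) = -8/2 = -4.0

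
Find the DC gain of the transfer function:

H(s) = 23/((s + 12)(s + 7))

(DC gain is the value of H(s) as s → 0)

DC gain = H(0) = 23/(12 × 7) = 23/84 = 0.2738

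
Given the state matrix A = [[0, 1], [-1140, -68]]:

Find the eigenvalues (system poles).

det(A - λI) = λ² - (-68)λ + 1140 = (λ - (-30))(λ - (-38)). Eigenvalues: -30, -38.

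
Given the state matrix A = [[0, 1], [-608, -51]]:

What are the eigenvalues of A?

det(A - λI) = λ² - (-51)λ + 608 = (λ - (-19))(λ - (-32)). Eigenvalues: -19, -32.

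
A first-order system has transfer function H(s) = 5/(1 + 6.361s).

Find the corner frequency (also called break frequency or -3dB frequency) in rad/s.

Corner frequency = 1/τ = 1/6.361 = 0.157 rad/s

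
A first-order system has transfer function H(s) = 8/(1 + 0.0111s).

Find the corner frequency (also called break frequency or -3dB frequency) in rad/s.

Corner frequency = 1/τ = 1/0.0111 = 90.09 rad/s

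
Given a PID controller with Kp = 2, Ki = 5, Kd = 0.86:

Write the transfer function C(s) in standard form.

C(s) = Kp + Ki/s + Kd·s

Substituting values: C(s) = 2 + 5/s + 0.86s = (0.86s² + 2s + 5)/s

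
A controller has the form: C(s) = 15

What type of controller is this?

This is a Proportional (P) controller.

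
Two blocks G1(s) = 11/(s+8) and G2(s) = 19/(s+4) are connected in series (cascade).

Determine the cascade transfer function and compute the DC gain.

Series: multiply transfer functions. G_eq = 11/(s+8) × 19/(s+4) = 209/((s+8)(s+4)). DC gain = 209/(8×4) = 6.53125.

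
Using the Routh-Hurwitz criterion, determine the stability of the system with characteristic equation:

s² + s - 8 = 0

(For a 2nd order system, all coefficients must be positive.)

Coefficients: 1, 1, -8. c=-8 not positive, so system is unstable.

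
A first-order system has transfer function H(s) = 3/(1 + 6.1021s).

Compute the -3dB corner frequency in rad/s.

Corner frequency = 1/τ = 1/6.1021 = 0.164 rad/s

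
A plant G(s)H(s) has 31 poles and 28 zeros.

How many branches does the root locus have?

Root locus has n branches where n = number of poles = 31.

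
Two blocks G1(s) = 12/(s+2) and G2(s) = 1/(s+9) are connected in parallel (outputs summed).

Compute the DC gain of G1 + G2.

Parallel: G_eq = G1 + G2. DC gain = G1(0) + G2(0) = 12/2 + 1/9 = 6 + 0.1111 = 6.1111.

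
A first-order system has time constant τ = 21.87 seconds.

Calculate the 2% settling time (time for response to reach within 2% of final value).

For first-order system, 2% settling time ≈ 4τ = 4 × 21.87 = 87.48 s.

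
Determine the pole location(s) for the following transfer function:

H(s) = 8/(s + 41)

Pole is where denominator = 0: s + 41 = 0, so s = -41.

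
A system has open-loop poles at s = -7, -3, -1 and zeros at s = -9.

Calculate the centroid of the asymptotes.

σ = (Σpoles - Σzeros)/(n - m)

σ = (Σpoles - Σzeros)/(n - m) = (-11 - (-9))/(3 - 1) = -2/2 = -1.0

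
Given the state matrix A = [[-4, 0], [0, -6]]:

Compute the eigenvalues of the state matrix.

For diagonal matrix, eigenvalues are diagonal entries: λ₁ = -4, λ₂ = -6.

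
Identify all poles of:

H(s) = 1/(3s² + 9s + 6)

Discriminant = 9² - 4×3×6 = 81 - 72 = 9 > 0, so two distinct real poles. Using quadratic formula: s = (-9 ± √9)/(2×3) = (-9 ± √9)/6, with √9 = 3. s₁ = -6/6 = -1, s₂ = -12/6 = -2. Poles: s₁ = -1, s₂ = -2.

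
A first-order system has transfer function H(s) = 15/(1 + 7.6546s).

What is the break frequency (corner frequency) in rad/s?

Corner frequency = 1/τ = 1/7.6546 = 0.131 rad/s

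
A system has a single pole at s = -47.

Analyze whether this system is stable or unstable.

Pole at s = -47 is in the left half-plane. Stable.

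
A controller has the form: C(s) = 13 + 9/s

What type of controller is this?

This is a Proportional-Integral (PI) controller.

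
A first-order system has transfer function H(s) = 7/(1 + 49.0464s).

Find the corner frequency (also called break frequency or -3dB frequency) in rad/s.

Corner frequency = 1/τ = 1/49.0464 = 0.02 rad/s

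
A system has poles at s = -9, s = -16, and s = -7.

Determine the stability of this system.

All poles are in the left half-plane. System is stable.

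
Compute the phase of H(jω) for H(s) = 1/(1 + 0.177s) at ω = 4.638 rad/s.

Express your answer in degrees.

Phase = -arctan(ωτ) = -arctan(4.638 × 0.177) = -39.4°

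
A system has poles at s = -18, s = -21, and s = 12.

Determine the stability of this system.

Pole(s) at s = 12 are not in the left half-plane. System is unstable.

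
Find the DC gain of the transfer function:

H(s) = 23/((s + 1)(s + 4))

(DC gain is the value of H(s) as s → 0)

DC gain = H(0) = 23/(1 × 4) = 23/4 = 5.75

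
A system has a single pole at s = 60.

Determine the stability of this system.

Pole at s = 60 is in the right half-plane. Unstable.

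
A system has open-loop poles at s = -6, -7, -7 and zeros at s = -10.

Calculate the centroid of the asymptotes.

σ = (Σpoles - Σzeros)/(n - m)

σ = (Σpoles - Σzeros)/(n - m) = (-20 - (-10))/(3 - 1) = -10/2 = -5.0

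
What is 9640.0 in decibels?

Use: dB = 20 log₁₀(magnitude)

dB = 20 log₁₀(9640.0) = 79.7 dB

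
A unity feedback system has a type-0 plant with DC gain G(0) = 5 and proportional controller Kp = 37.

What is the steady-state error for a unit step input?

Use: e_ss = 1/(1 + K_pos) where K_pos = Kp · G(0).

K_pos = Kp · G(0) = 37 × 5 = 185. e_ss = 1/(1 + 185) = 0.0054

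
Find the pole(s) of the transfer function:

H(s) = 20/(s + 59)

Pole is where denominator = 0: s + 59 = 0, so s = -59.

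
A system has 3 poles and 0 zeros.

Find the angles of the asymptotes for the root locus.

n - m = 3 - 0 = 3. Angles: θk = (2k + 1)·180°/3 = 60°, 180°, 300°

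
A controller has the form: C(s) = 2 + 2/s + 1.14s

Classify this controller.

This is a Proportional-Integral-Derivative (PID) controller.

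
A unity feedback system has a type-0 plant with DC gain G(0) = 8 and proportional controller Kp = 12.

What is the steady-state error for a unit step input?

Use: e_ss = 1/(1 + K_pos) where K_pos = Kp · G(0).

K_pos = Kp · G(0) = 12 × 8 = 96. e_ss = 1/(1 + 96) = 0.0103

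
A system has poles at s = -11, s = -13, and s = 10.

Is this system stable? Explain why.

Pole(s) at s = 10 are not in the left half-plane. System is unstable.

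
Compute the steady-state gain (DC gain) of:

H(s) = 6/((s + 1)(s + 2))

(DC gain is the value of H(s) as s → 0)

DC gain = H(0) = 6/(1 × 2) = 6/2 = 3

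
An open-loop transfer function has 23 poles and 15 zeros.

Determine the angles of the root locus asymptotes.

n - m = 23 - 15 = 8. Angles: θk = (2k + 1)·180°/8 = 22.5°, 67.5°, 112.5°, 157.5°, 202.5°, 247.5°, 292.5°, 337.5°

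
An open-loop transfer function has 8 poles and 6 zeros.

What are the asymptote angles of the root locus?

n - m = 8 - 6 = 2. Angles: θk = (2k + 1)·180°/2 = 90°, 270°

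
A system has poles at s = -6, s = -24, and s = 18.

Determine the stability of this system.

Pole(s) at s = 18 are not in the left half-plane. System is unstable.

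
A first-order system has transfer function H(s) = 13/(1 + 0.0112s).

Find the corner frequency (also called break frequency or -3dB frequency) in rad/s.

Corner frequency = 1/τ = 1/0.0112 = 89.286 rad/s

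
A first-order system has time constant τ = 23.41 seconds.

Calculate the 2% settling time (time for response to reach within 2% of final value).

For first-order system, 2% settling time ≈ 4τ = 4 × 23.41 = 93.64 s.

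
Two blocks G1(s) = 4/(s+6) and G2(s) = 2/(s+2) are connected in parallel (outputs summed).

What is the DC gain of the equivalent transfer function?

Parallel: G_eq = G1 + G2. DC gain = G1(0) + G2(0) = 4/6 + 2/2 = 0.6667 + 1 = 1.6667.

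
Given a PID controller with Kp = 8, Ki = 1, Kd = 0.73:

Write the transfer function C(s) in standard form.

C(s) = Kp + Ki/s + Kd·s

Substituting values: C(s) = 8 + 1/s + 0.73s = (0.73s² + 8s + 1)/s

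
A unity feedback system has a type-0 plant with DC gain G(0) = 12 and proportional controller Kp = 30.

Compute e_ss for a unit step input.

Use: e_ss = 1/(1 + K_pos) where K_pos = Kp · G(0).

K_pos = Kp · G(0) = 30 × 12 = 360. e_ss = 1/(1 + 360) = 0.0028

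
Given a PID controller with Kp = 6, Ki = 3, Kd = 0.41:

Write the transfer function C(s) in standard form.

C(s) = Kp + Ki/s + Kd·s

Substituting values: C(s) = 6 + 3/s + 0.41s = (0.41s² + 6s + 3)/s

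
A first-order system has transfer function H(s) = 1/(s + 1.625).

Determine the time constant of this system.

For H(s) = 1/(s + 1/τ), the pole is at -1/τ = -1.625, so τ = 1/1.625 = 0.6154 s.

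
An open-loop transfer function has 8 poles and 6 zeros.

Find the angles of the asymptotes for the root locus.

n - m = 8 - 6 = 2. Angles: θk = (2k + 1)·180°/2 = 90°, 270°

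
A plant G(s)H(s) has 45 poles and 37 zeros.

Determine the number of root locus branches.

Root locus has n branches where n = number of poles = 45.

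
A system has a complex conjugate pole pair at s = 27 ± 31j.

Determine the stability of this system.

Real part of poles is 27 (> 0, right half-plane). Unstable.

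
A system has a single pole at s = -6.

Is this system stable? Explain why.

Pole at s = -6 is in the left half-plane. Stable.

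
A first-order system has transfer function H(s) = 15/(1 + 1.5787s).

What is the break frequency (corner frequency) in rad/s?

Corner frequency = 1/τ = 1/1.5787 = 0.633 rad/s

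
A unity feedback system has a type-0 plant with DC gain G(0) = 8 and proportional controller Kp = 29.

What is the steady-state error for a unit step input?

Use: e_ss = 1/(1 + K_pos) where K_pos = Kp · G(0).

K_pos = Kp · G(0) = 29 × 8 = 232. e_ss = 1/(1 + 232) = 0.0043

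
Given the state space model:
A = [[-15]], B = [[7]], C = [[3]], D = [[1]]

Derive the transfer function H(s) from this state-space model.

(sI - A)⁻¹ = 1/(s + 15). H(s) = 3×7/(s + 15) + 1 = (s + 36)/(s + 15).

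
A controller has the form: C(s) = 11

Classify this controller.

This is a Proportional (P) controller.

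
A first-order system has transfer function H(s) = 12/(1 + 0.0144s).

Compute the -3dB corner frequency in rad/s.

Corner frequency = 1/τ = 1/0.0144 = 69.444 rad/s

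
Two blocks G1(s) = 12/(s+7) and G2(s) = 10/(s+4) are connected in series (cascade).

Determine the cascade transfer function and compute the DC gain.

Series: multiply transfer functions. G_eq = 12/(s+7) × 10/(s+4) = 120/((s+7)(s+4)). DC gain = 120/(7×4) = 4.2857.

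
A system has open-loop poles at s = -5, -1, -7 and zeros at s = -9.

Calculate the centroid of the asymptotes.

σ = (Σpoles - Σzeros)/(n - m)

σ = (Σpoles - Σzeros)/(n - m) = (-13 - (-9))/(3 - 1) = -4/2 = -2.0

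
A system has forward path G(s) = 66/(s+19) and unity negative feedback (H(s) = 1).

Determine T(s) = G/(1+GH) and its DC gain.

T(s) = G/(1+GH) = [66/(s+19)] / [1 + 66/(s+19)] = 66/(s+19+66) = 66/(s+85). DC gain = 66/85 = 0.7765.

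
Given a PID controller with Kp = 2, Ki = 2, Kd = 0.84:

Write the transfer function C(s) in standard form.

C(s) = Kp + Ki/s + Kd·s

Substituting values: C(s) = 2 + 2/s + 0.84s = (0.84s² + 2s + 2)/s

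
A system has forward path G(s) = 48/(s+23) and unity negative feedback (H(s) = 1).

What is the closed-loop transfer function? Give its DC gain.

T(s) = G/(1+GH) = [48/(s+23)] / [1 + 48/(s+23)] = 48/(s+23+48) = 48/(s+71). DC gain = 48/71 = 0.6761.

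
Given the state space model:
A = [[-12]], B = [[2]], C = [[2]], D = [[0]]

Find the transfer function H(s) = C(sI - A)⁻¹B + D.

(sI - A)⁻¹ = 1/(s + 12). H(s) = 2 × 2/(s + 12) + 0 = 4/(s + 12).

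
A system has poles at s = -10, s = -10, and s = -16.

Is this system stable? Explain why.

All poles are in the left half-plane. System is stable.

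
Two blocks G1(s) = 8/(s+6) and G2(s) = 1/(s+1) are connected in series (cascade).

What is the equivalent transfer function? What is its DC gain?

Series: multiply transfer functions. G_eq = 8/(s+6) × 1/(s+1) = 8/((s+6)(s+1)). DC gain = 8/(6×1) = 1.3333.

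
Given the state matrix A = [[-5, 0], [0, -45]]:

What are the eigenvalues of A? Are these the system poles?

For diagonal matrix, eigenvalues are diagonal entries: λ₁ = -5, λ₂ = -45. Eigenvalues of A = system poles.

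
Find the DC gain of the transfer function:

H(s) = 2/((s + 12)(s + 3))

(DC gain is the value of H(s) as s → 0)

DC gain = H(0) = 2/(12 × 3) = 2/36 = 0.0556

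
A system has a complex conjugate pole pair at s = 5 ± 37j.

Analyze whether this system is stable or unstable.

Real part of poles is 5 (> 0, right half-plane). Unstable.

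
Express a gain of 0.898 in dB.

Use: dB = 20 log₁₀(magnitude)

dB = 20 log₁₀(0.898) = -0.9 dB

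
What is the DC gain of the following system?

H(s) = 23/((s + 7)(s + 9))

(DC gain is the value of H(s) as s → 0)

DC gain = H(0) = 23/(7 × 9) = 23/63 = 0.3651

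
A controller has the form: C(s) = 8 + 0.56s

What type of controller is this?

This is a Proportional-Derivative (PD) controller.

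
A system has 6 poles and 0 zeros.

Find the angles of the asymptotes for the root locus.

n - m = 6 - 0 = 6. Angles: θk = (2k + 1)·180°/6 = 30°, 90°, 150°, 210°, 270°, 330°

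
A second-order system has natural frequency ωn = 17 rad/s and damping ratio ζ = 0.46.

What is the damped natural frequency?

ωd = ωn√(1 - ζ²) = 17√(1 - 0.46²) = 15.09 rad/s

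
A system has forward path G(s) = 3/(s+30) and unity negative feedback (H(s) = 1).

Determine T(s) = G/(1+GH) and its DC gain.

T(s) = G/(1+GH) = [3/(s+30)] / [1 + 3/(s+30)] = 3/(s+30+3) = 3/(s+33). DC gain = 3/33 = 0.0909.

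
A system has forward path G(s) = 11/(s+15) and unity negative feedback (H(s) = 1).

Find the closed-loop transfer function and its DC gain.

T(s) = G/(1+GH) = [11/(s+15)] / [1 + 11/(s+15)] = 11/(s+15+11) = 11/(s+26). DC gain = 11/26 = 0.4231.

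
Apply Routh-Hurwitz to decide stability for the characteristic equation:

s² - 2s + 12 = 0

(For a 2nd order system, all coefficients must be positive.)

Coefficients: 1, -2, 12. b=-2 not positive, so system is unstable.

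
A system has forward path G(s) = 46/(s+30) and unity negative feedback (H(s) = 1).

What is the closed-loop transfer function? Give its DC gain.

T(s) = G/(1+GH) = [46/(s+30)] / [1 + 46/(s+30)] = 46/(s+30+46) = 46/(s+76). DC gain = 46/76 = 0.6053.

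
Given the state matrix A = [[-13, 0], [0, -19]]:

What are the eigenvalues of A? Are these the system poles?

For diagonal matrix, eigenvalues are diagonal entries: λ₁ = -13, λ₂ = -19. Eigenvalues of A = system poles.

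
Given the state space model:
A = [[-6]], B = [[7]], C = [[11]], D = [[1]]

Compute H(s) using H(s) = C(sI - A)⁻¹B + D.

(sI - A)⁻¹ = 1/(s + 6). H(s) = 11×7/(s + 6) + 1 = (s + 83)/(s + 6).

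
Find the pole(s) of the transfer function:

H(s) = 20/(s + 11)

Pole is where denominator = 0: s + 11 = 0, so s = -11.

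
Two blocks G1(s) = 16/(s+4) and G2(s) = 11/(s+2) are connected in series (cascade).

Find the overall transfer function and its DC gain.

Series: multiply transfer functions. G_eq = 16/(s+4) × 11/(s+2) = 176/((s+4)(s+2)). DC gain = 176/(4×2) = 22.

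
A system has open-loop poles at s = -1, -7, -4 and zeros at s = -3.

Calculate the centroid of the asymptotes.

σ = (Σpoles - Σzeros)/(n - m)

σ = (Σpoles - Σzeros)/(n - m) = (-12 - (-3))/(3 - 1) = -9/2 = -4.5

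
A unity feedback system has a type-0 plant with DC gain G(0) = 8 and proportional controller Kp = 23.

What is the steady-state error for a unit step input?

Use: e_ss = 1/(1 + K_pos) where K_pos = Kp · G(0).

K_pos = Kp · G(0) = 23 × 8 = 184. e_ss = 1/(1 + 184) = 0.0054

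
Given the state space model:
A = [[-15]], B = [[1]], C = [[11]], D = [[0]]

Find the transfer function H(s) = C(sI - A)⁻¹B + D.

(sI - A)⁻¹ = 1/(s + 15). H(s) = 11 × 1/(s + 15) + 0 = 11/(s + 15).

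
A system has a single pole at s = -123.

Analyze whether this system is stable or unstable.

Pole at s = -123 is in the left half-plane. Stable.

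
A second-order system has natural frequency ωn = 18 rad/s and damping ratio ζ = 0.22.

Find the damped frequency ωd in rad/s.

ωd = ωn√(1 - ζ²) = 18√(1 - 0.22²) = 17.56 rad/s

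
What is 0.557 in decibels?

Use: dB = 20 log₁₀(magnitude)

dB = 20 log₁₀(0.557) = -5.1 dB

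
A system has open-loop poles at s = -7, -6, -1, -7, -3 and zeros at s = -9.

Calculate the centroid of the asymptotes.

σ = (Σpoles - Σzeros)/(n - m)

σ = (Σpoles - Σzeros)/(n - m) = (-24 - (-9))/(5 - 1) = -15/4 = -3.75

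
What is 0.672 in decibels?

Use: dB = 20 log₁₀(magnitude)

dB = 20 log₁₀(0.672) = -3.5 dB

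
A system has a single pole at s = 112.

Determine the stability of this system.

Pole at s = 112 is in the right half-plane. Unstable.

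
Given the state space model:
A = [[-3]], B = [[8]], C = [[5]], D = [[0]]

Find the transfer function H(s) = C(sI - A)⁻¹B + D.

(sI - A)⁻¹ = 1/(s + 3). H(s) = 5 × 8/(s + 3) + 0 = 40/(s + 3).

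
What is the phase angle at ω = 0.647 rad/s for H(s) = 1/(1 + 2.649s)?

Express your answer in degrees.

Phase = -arctan(ωτ) = -arctan(0.647 × 2.649) = -59.7°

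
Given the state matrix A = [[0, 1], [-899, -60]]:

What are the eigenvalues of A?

det(A - λI) = λ² - (-60)λ + 899 = (λ - (-31))(λ - (-29)). Eigenvalues: -31, -29.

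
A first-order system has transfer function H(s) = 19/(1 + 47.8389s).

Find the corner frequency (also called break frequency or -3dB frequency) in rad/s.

Corner frequency = 1/τ = 1/47.8389 = 0.021 rad/s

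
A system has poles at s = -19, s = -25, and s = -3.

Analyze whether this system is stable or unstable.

All poles are in the left half-plane. System is stable.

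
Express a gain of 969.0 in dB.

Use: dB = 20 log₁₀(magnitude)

dB = 20 log₁₀(969.0) = 59.7 dB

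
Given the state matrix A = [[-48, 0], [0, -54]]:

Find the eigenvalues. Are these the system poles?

For diagonal matrix, eigenvalues are diagonal entries: λ₁ = -48, λ₂ = -54. Eigenvalues of A = system poles.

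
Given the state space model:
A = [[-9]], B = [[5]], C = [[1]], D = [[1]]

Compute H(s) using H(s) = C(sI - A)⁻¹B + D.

(sI - A)⁻¹ = 1/(s + 9). H(s) = 1×5/(s + 9) + 1 = (s + 14)/(s + 9).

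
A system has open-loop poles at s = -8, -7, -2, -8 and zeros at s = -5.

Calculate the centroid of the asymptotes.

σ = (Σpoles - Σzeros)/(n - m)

σ = (Σpoles - Σzeros)/(n - m) = (-25 - (-5))/(4 - 1) = -20/3 = -6.67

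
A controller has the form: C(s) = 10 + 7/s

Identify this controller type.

This is a Proportional-Integral (PI) controller.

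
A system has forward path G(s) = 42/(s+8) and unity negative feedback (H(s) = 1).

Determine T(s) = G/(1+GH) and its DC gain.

T(s) = G/(1+GH) = [42/(s+8)] / [1 + 42/(s+8)] = 42/(s+8+42) = 42/(s+50). DC gain = 42/50 = 0.84.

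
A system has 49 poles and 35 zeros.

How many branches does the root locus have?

Root locus has n branches where n = number of poles = 49.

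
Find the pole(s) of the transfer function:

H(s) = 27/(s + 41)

Pole is where denominator = 0: s + 41 = 0, so s = -41.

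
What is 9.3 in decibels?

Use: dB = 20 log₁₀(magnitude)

dB = 20 log₁₀(9.3) = 19.4 dB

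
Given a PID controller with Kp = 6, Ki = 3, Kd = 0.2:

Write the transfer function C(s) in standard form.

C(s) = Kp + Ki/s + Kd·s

Substituting values: C(s) = 6 + 3/s + 0.2s = (0.2s² + 6s + 3)/s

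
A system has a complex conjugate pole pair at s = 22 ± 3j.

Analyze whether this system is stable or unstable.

Real part of poles is 22 (> 0, right half-plane). Unstable.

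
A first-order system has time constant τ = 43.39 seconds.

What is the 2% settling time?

For first-order system, 2% settling time ≈ 4τ = 4 × 43.39 = 173.56 s.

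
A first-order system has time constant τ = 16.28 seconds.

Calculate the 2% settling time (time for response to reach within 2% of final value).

For first-order system, 2% settling time ≈ 4τ = 4 × 16.28 = 65.12 s.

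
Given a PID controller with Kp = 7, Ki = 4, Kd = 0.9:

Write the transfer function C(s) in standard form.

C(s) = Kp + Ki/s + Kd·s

Substituting values: C(s) = 7 + 4/s + 0.9s = (0.9s² + 7s + 4)/s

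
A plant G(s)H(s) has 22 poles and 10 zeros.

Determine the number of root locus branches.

Root locus has n branches where n = number of poles = 22.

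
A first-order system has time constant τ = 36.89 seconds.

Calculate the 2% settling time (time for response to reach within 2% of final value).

For first-order system, 2% settling time ≈ 4τ = 4 × 36.89 = 147.56 s.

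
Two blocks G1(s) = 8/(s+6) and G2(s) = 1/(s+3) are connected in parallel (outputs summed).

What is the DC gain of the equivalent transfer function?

Parallel: G_eq = G1 + G2. DC gain = G1(0) + G2(0) = 8/6 + 1/3 = 1.3333 + 0.3333 = 1.6667.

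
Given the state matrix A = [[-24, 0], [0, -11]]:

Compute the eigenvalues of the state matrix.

For diagonal matrix, eigenvalues are diagonal entries: λ₁ = -24, λ₂ = -11.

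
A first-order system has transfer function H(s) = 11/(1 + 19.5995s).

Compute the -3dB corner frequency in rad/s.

Corner frequency = 1/τ = 1/19.5995 = 0.051 rad/s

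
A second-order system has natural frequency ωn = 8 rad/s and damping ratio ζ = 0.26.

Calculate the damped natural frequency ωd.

ωd = ωn√(1 - ζ²) = 8√(1 - 0.26²) = 7.72 rad/s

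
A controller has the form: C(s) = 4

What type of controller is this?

This is a Proportional (P) controller.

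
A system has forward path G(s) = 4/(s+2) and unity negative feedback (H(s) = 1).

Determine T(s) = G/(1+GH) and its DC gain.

T(s) = G/(1+GH) = [4/(s+2)] / [1 + 4/(s+2)] = 4/(s+2+4) = 4/(s+6). DC gain = 4/6 = 0.6667.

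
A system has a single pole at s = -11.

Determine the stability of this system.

Pole at s = -11 is in the left half-plane. Stable.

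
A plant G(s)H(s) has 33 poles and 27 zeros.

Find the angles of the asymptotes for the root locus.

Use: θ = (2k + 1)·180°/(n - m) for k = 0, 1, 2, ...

n - m = 33 - 27 = 6. Angles: θk = (2k + 1)·180°/6 = 30°, 90°, 150°, 210°, 270°, 330°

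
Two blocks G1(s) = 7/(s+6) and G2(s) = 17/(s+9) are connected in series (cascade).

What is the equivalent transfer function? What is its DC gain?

Series: multiply transfer functions. G_eq = 7/(s+6) × 17/(s+9) = 119/((s+6)(s+9)). DC gain = 119/(6×9) = 2.2037.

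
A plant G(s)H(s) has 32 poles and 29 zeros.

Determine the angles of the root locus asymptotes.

n - m = 32 - 29 = 3. Angles: θk = (2k + 1)·180°/3 = 60°, 180°, 300°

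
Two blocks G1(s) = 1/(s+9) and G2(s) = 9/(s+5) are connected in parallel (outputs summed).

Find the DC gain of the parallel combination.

Parallel: G_eq = G1 + G2. DC gain = G1(0) + G2(0) = 1/9 + 9/5 = 0.1111 + 1.8 = 1.9111.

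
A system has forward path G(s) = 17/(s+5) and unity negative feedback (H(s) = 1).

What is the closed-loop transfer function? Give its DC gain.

T(s) = G/(1+GH) = [17/(s+5)] / [1 + 17/(s+5)] = 17/(s+5+17) = 17/(s+22). DC gain = 17/22 = 0.7727.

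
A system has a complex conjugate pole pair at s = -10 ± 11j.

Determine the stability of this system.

Real part of poles is -10 (< 0, left half-plane). Stable.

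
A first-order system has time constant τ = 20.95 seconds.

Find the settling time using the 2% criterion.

For first-order system, 2% settling time ≈ 4τ = 4 × 20.95 = 83.8 s.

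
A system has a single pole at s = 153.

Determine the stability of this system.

Pole at s = 153 is in the right half-plane. Unstable.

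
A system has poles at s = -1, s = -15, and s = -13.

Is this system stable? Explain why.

All poles are in the left half-plane. System is stable.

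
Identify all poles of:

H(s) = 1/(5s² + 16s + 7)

Discriminant = 16² - 4×5×7 = 256 - 140 = 116 > 0, so two distinct real poles. Using quadratic formula: s = (-16 ± √116)/(2×5) = (-16 ± √116)/10, with √116 ≈ 10.7703. s₁ ≈ -0.5230, s₂ ≈ -2.6770. Poles: s₁ = -0.5230, s₂ = -2.6770.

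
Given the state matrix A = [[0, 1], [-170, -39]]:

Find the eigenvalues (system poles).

det(A - λI) = λ² - (-39)λ + 170 = (λ - (-5))(λ - (-34)). Eigenvalues: -5, -34.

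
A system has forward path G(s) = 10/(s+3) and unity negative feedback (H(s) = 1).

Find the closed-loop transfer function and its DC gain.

T(s) = G/(1+GH) = [10/(s+3)] / [1 + 10/(s+3)] = 10/(s+3+10) = 10/(s+13). DC gain = 10/13 = 0.7692.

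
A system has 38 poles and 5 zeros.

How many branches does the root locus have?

Root locus has n branches where n = number of poles = 38.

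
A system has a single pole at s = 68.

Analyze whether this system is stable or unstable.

Pole at s = 68 is in the right half-plane. Unstable.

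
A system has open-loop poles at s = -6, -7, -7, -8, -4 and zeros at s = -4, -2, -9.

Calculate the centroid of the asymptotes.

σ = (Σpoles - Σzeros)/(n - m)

σ = (Σpoles - Σzeros)/(n - m) = (-32 - (-15))/(5 - 3) = -17/2 = -8.5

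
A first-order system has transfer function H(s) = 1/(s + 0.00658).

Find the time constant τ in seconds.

For H(s) = 1/(s + 1/τ), the pole is at -1/τ = -0.00658, so τ = 1/0.00658 = 152 s.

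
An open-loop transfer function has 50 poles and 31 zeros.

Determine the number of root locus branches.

Root locus has n branches where n = number of poles = 50.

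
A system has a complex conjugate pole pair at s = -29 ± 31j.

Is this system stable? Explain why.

Real part of poles is -29 (< 0, left half-plane). Stable.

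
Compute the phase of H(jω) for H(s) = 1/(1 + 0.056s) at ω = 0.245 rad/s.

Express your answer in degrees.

Phase = -arctan(ωτ) = -arctan(0.245 × 0.056) = -0.8°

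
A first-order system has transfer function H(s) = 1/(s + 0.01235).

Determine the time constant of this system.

For H(s) = 1/(s + 1/τ), the pole is at -1/τ = -0.01235, so τ = 1/0.01235 = 80.97 s.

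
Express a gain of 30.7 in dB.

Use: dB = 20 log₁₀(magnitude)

dB = 20 log₁₀(30.7) = 29.7 dB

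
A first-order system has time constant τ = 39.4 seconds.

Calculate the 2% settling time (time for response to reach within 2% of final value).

For first-order system, 2% settling time ≈ 4τ = 4 × 39.4 = 157.6 s.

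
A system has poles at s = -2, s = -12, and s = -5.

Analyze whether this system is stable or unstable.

All poles are in the left half-plane. System is stable.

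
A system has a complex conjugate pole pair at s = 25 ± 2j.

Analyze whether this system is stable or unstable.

Real part of poles is 25 (> 0, right half-plane). Unstable.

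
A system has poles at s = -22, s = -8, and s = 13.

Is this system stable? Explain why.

Pole(s) at s = 13 are not in the left half-plane. System is unstable.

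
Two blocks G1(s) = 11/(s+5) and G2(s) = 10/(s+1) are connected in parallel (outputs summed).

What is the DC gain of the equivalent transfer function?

Parallel: G_eq = G1 + G2. DC gain = G1(0) + G2(0) = 11/5 + 10/1 = 2.2 + 10 = 12.2.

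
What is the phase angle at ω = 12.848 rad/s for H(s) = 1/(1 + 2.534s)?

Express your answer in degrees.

Phase = -arctan(ωτ) = -arctan(12.848 × 2.534) = -88.2°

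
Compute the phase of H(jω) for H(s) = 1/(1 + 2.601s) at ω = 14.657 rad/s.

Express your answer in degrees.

Phase = -arctan(ωτ) = -arctan(14.657 × 2.601) = -88.5°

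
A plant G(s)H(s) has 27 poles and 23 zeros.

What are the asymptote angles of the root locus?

n - m = 27 - 23 = 4. Angles: θk = (2k + 1)·180°/4 = 45°, 135°, 225°, 315°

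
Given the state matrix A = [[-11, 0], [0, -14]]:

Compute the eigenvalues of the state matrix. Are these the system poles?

For diagonal matrix, eigenvalues are diagonal entries: λ₁ = -11, λ₂ = -14. Eigenvalues of A = system poles.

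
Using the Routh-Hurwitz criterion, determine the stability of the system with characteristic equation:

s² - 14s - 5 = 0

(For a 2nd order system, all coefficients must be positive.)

Coefficients: 1, -14, -5. b=-14, c=-5 not positive, so system is unstable.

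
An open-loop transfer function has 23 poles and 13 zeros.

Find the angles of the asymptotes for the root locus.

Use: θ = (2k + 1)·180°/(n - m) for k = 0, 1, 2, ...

n - m = 23 - 13 = 10. Angles: θk = (2k + 1)·180°/10 = 18°, 54°, 90°, 126°, 162°, 198°, 234°, 270°, 306°, 342°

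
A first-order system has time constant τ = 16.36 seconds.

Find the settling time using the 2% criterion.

For first-order system, 2% settling time ≈ 4τ = 4 × 16.36 = 65.44 s.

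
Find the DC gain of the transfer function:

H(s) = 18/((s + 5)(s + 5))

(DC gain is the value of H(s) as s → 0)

DC gain = H(0) = 18/(5 × 5) = 18/25 = 0.72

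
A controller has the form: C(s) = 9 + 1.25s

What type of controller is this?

This is a Proportional-Derivative (PD) controller.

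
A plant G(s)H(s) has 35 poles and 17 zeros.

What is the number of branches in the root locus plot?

Root locus has n branches where n = number of poles = 35.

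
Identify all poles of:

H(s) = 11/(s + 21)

Pole is where denominator = 0: s + 21 = 0, so s = -21.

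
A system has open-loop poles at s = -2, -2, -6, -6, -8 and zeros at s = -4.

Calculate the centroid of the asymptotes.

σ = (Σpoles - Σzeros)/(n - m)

σ = (Σpoles - Σzeros)/(n - m) = (-24 - (-4))/(5 - 1) = -20/4 = -5.0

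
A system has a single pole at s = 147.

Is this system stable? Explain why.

Pole at s = 147 is in the right half-plane. Unstable.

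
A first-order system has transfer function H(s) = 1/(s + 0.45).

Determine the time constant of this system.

For H(s) = 1/(s + 1/τ), the pole is at -1/τ = -0.45, so τ = 1/0.45 = 2.2222 s.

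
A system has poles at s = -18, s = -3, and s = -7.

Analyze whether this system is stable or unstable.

All poles are in the left half-plane. System is stable.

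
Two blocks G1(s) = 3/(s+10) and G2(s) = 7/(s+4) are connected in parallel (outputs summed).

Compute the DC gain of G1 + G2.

Parallel: G_eq = G1 + G2. DC gain = G1(0) + G2(0) = 3/10 + 7/4 = 0.3 + 1.75 = 2.05.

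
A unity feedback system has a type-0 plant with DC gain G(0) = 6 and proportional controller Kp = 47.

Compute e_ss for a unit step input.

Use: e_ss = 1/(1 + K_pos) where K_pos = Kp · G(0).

K_pos = Kp · G(0) = 47 × 6 = 282. e_ss = 1/(1 + 282) = 0.0035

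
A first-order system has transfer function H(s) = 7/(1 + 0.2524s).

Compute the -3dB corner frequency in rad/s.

Corner frequency = 1/τ = 1/0.2524 = 3.962 rad/s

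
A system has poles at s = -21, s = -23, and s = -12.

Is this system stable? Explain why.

All poles are in the left half-plane. System is stable.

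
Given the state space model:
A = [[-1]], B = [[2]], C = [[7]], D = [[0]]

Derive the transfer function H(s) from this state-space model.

(sI - A)⁻¹ = 1/(s + 1). H(s) = 7 × 2/(s + 1) + 0 = 14/(s + 1).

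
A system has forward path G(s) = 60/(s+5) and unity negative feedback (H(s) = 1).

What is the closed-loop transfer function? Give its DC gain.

T(s) = G/(1+GH) = [60/(s+5)] / [1 + 60/(s+5)] = 60/(s+5+60) = 60/(s+65). DC gain = 60/65 = 0.9231.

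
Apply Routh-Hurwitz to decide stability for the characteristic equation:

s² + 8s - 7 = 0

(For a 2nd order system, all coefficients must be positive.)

Coefficients: 1, 8, -7. c=-7 not positive, so system is unstable.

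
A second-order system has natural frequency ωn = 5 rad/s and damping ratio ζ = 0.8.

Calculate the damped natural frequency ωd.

ωd = ωn√(1 - ζ²) = 5√(1 - 0.8²) = 3.0 rad/s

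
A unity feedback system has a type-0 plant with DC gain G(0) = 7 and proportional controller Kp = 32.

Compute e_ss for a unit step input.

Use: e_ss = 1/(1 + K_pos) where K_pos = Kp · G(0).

K_pos = Kp · G(0) = 32 × 7 = 224. e_ss = 1/(1 + 224) = 0.0044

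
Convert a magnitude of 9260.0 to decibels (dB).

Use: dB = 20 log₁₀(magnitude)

dB = 20 log₁₀(9260.0) = 79.3 dB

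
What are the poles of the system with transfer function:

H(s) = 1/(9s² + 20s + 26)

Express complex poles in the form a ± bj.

Discriminant = 20² - 4×9×26 = 400 - 936 = -536 < 0, so the poles are a complex conjugate pair s = (-20 ± j√536)/(2×9). Real part = -20/(2×9) = -20/18 ≈ -1.1111; imaginary part = ±√536/(2×9) ≈ 1.2862. Poles: s = -1.1111 ± 1.2862j.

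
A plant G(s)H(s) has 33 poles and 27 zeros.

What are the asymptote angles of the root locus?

n - m = 33 - 27 = 6. Angles: θk = (2k + 1)·180°/6 = 30°, 90°, 150°, 210°, 270°, 330°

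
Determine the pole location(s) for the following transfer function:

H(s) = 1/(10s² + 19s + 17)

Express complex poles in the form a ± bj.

Discriminant = 19² - 4×10×17 = 361 - 680 = -319 < 0, so the poles are a complex conjugate pair s = (-19 ± j√319)/(2×10). Real part = -19/(2×10) = -19/20 = -0.95; imaginary part = ±√319/(2×10) ≈ 0.8930. Poles: s = -0.95 ± 0.8930j.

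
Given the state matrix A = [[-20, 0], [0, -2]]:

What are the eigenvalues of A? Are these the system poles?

For diagonal matrix, eigenvalues are diagonal entries: λ₁ = -20, λ₂ = -2. Eigenvalues of A = system poles.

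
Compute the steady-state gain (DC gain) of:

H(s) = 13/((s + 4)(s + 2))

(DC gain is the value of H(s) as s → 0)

DC gain = H(0) = 13/(4 × 2) = 13/8 = 1.625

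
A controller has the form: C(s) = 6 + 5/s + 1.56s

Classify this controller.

This is a Proportional-Integral-Derivative (PID) controller.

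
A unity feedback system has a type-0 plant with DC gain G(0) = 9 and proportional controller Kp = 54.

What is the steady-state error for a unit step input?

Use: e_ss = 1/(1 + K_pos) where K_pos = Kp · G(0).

K_pos = Kp · G(0) = 54 × 9 = 486. e_ss = 1/(1 + 486) = 0.0021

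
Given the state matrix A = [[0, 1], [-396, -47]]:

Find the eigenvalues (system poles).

det(A - λI) = λ² - (-47)λ + 396 = (λ - (-11))(λ - (-36)). Eigenvalues: -11, -36.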